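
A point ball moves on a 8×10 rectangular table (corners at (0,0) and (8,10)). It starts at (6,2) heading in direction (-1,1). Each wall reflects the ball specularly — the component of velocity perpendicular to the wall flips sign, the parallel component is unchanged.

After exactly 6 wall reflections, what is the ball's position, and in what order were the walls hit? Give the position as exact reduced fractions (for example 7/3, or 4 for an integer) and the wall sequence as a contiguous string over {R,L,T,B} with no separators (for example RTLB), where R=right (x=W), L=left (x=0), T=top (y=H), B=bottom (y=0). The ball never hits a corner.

Final position: (6,10)
Wall sequence: LTRBLT

1. t=6 → L at (0,8); v=(1,1)
2. t=2 → T at (2,10); v=(1,-1)
3. t=6 → R at (8,4); v=(-1,-1)
4. t=4 → B at (4,0); v=(-1,1)
5. t=4 → L at (0,4); v=(1,1)
6. t=6 → T at (6,10); v=(1,-1)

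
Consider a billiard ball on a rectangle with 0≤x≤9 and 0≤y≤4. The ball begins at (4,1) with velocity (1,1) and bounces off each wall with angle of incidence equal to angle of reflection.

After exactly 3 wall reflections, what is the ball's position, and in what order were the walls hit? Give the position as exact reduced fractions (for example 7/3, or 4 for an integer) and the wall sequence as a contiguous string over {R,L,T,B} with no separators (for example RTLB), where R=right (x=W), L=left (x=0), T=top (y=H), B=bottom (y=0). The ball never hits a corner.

Final position: (7,0)
Wall sequence: TRB

1. t=3 → T at (7,4); v=(1,-1)
2. t=2 → R at (9,2); v=(-1,-1)
3. t=2 → B at (7,0); v=(-1,1)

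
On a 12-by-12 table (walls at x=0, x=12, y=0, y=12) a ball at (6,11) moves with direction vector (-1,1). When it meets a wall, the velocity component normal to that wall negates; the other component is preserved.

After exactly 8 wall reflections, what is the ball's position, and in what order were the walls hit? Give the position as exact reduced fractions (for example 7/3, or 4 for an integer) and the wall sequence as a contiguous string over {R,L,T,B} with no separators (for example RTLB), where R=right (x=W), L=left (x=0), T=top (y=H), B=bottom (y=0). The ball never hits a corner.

1. t=1 → T at (5,12); v=(-1,-1)
2. t=5 → L at (0,7); v=(1,-1)
3. t=7 → B at (7,0); v=(1,1)
4. t=5 → R at (12,5); v=(-1,1)
5. t=7 → T at (5,12); v=(-1,-1)
6. t=5 → L at (0,7); v=(1,-1)
7. t=7 → B at (7,0); v=(1,1)
8. t=5 → R at (12,5); v=(-1,1)

Final position: (12,5)
Wall sequence: TLBRTLBR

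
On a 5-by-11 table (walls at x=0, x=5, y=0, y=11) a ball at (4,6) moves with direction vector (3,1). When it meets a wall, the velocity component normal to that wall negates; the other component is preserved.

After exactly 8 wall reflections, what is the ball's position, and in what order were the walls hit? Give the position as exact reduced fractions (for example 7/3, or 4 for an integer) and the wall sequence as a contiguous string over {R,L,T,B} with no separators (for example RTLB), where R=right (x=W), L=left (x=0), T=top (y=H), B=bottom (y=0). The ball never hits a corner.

1. t=1/3 → R at (5,19/3); v=(-3,1)
2. t=5/3 → L at (0,8); v=(3,1)
3. t=5/3 → R at (5,29/3); v=(-3,1)
4. t=4/3 → T at (1,11); v=(-3,-1)
5. t=1/3 → L at (0,32/3); v=(3,-1)
6. t=5/3 → R at (5,9); v=(-3,-1)
7. t=5/3 → L at (0,22/3); v=(3,-1)
8. t=5/3 → R at (5,17/3); v=(-3,-1)

Final position: (5,17/3)
Wall sequence: RLRTLRLR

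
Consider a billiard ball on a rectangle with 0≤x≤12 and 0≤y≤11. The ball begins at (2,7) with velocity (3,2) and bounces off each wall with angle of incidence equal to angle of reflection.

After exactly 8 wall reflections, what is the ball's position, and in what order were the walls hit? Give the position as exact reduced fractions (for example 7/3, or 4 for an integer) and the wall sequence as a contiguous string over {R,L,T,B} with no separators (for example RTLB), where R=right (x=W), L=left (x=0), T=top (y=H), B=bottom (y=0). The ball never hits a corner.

Final position: (19/2,0)
Wall sequence: TRLBRTLB

1. t=2 → T at (8,11); v=(3,-2)
2. t=4/3 → R at (12,25/3); v=(-3,-2)
3. t=4 → L at (0,1/3); v=(3,-2)
4. t=1/6 → B at (1/2,0); v=(3,2)
5. t=23/6 → R at (12,23/3); v=(-3,2)
6. t=5/3 → T at (7,11); v=(-3,-2)
7. t=7/3 → L at (0,19/3); v=(3,-2)
8. t=19/6 → B at (19/2,0); v=(3,2)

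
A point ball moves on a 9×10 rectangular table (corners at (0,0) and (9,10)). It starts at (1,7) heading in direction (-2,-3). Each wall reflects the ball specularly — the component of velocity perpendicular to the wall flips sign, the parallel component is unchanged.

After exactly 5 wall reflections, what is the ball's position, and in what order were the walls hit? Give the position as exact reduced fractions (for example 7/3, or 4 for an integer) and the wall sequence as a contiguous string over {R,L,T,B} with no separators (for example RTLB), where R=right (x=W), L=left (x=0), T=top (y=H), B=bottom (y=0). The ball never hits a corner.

1. t=1/2 → L at (0,11/2); v=(2,-3)
2. t=11/6 → B at (11/3,0); v=(2,3)
3. t=8/3 → R at (9,8); v=(-2,3)
4. t=2/3 → T at (23/3,10); v=(-2,-3)
5. t=10/3 → B at (1,0); v=(-2,3)

Final position: (1,0)
Wall sequence: LBRTB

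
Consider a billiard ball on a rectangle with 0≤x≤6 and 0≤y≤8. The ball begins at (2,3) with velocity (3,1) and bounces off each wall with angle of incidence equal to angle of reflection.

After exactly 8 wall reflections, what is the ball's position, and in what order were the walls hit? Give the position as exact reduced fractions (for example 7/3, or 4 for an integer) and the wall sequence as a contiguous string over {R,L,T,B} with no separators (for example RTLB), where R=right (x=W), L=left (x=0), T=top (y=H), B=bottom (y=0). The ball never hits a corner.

Final position: (5,0)
Wall sequence: RLTRLRLB

1. t=4/3 → R at (6,13/3); v=(-3,1)
2. t=2 → L at (0,19/3); v=(3,1)
3. t=5/3 → T at (5,8); v=(3,-1)
4. t=1/3 → R at (6,23/3); v=(-3,-1)
5. t=2 → L at (0,17/3); v=(3,-1)
6. t=2 → R at (6,11/3); v=(-3,-1)
7. t=2 → L at (0,5/3); v=(3,-1)
8. t=5/3 → B at (5,0); v=(3,1)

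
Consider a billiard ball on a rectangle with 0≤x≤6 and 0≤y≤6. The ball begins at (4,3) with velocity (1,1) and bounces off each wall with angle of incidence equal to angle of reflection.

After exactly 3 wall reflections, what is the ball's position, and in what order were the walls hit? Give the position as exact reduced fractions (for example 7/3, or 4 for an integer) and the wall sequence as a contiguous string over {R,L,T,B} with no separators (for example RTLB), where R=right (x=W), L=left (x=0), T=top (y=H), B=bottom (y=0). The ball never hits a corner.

Final position: (0,1)
Wall sequence: RTL

1. t=2 → R at (6,5); v=(-1,1)
2. t=1 → T at (5,6); v=(-1,-1)
3. t=5 → L at (0,1); v=(1,-1)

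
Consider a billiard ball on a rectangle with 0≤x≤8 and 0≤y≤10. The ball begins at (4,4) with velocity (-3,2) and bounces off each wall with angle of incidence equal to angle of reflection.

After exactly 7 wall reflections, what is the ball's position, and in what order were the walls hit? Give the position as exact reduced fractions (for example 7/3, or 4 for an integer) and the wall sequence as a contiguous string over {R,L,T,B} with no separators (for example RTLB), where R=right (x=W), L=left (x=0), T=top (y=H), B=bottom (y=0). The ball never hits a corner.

1. t=4/3 → L at (0,20/3); v=(3,2)
2. t=5/3 → T at (5,10); v=(3,-2)
3. t=1 → R at (8,8); v=(-3,-2)
4. t=8/3 → L at (0,8/3); v=(3,-2)
5. t=4/3 → B at (4,0); v=(3,2)
6. t=4/3 → R at (8,8/3); v=(-3,2)
7. t=8/3 → L at (0,8); v=(3,2)

Final position: (0,8)
Wall sequence: LTRLBRL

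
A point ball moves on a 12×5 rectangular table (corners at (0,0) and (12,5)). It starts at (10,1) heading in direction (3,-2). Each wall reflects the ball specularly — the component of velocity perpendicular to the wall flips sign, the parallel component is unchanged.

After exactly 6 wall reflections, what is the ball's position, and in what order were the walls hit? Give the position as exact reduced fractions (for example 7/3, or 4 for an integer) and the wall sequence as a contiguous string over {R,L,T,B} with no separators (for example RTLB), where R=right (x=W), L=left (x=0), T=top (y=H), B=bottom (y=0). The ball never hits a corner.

1. t=1/2 → B at (23/2,0); v=(3,2)
2. t=1/6 → R at (12,1/3); v=(-3,2)
3. t=7/3 → T at (5,5); v=(-3,-2)
4. t=5/3 → L at (0,5/3); v=(3,-2)
5. t=5/6 → B at (5/2,0); v=(3,2)
6. t=5/2 → T at (10,5); v=(3,-2)

Final position: (10,5)
Wall sequence: BRTLBT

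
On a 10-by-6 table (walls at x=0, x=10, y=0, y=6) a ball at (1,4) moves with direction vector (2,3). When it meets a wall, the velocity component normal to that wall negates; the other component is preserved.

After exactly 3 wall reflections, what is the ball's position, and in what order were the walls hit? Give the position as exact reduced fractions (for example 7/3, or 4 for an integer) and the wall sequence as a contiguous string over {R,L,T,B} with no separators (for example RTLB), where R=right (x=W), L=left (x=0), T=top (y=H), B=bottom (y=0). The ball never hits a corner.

1. t=2/3 → T at (7/3,6); v=(2,-3)
2. t=2 → B at (19/3,0); v=(2,3)
3. t=11/6 → R at (10,11/2); v=(-2,3)

Final position: (10,11/2)
Wall sequence: TBR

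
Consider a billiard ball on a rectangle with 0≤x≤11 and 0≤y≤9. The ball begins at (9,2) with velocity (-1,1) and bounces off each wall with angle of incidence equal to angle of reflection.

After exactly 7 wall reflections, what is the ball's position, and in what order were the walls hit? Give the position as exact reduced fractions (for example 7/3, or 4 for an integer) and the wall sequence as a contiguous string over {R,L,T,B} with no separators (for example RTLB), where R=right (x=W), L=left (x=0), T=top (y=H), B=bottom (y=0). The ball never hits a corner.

Final position: (3,0)
Wall sequence: TLBRTLB

1. t=7 → T at (2,9); v=(-1,-1)
2. t=2 → L at (0,7); v=(1,-1)
3. t=7 → B at (7,0); v=(1,1)
4. t=4 → R at (11,4); v=(-1,1)
5. t=5 → T at (6,9); v=(-1,-1)
6. t=6 → L at (0,3); v=(1,-1)
7. t=3 → B at (3,0); v=(1,1)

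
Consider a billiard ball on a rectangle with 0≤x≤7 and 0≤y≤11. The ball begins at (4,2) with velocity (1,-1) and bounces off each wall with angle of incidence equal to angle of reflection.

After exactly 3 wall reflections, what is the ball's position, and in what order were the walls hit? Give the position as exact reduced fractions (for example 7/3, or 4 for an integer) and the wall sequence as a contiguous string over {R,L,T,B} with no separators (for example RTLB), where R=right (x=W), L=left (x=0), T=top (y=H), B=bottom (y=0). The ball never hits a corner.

1. t=2 → B at (6,0); v=(1,1)
2. t=1 → R at (7,1); v=(-1,1)
3. t=7 → L at (0,8); v=(1,1)

Final position: (0,8)
Wall sequence: BRL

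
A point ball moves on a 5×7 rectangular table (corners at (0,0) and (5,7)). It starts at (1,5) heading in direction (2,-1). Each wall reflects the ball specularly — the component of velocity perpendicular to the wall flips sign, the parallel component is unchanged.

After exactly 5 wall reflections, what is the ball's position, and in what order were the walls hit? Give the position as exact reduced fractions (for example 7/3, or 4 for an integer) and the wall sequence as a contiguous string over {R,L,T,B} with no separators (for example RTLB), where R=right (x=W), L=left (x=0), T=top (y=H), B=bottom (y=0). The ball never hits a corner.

1. t=2 → R at (5,3); v=(-2,-1)
2. t=5/2 → L at (0,1/2); v=(2,-1)
3. t=1/2 → B at (1,0); v=(2,1)
4. t=2 → R at (5,2); v=(-2,1)
5. t=5/2 → L at (0,9/2); v=(2,1)

Final position: (0,9/2)
Wall sequence: RLBRL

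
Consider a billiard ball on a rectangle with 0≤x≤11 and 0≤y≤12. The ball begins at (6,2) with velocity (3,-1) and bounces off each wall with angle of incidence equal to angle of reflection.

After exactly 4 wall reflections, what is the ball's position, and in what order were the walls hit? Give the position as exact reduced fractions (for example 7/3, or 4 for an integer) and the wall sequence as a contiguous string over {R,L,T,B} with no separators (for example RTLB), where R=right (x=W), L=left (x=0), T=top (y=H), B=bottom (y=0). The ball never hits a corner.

1. t=5/3 → R at (11,1/3); v=(-3,-1)
2. t=1/3 → B at (10,0); v=(-3,1)
3. t=10/3 → L at (0,10/3); v=(3,1)
4. t=11/3 → R at (11,7); v=(-3,1)

Final position: (11,7)
Wall sequence: RBLR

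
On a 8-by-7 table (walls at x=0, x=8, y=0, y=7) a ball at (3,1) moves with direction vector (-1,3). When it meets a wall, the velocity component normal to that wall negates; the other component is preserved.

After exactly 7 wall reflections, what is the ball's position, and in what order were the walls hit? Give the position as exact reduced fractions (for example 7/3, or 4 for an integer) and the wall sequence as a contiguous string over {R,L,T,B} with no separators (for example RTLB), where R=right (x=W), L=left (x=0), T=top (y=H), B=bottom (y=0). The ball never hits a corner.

1. t=2 → T at (1,7); v=(-1,-3)
2. t=1 → L at (0,4); v=(1,-3)
3. t=4/3 → B at (4/3,0); v=(1,3)
4. t=7/3 → T at (11/3,7); v=(1,-3)
5. t=7/3 → B at (6,0); v=(1,3)
6. t=2 → R at (8,6); v=(-1,3)
7. t=1/3 → T at (23/3,7); v=(-1,-3)

Final position: (23/3,7)
Wall sequence: TLBTBRT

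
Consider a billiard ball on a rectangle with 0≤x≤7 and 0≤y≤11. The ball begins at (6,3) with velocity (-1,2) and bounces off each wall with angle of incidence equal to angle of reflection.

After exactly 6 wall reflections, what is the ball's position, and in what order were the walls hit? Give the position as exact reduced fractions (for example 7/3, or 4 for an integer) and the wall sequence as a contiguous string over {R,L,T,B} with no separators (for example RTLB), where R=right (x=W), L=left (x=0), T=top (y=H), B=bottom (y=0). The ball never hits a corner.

Final position: (0,1)
Wall sequence: TLBRTL

1. t=4 → T at (2,11); v=(-1,-2)
2. t=2 → L at (0,7); v=(1,-2)
3. t=7/2 → B at (7/2,0); v=(1,2)
4. t=7/2 → R at (7,7); v=(-1,2)
5. t=2 → T at (5,11); v=(-1,-2)
6. t=5 → L at (0,1); v=(1,-2)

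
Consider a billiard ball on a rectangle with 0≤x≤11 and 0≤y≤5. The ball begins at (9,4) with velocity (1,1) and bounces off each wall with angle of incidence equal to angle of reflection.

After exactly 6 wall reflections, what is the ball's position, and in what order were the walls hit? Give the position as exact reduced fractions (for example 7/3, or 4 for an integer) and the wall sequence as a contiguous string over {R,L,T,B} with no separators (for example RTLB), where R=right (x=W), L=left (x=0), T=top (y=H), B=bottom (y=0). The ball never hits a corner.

1. t=1 → T at (10,5); v=(1,-1)
2. t=1 → R at (11,4); v=(-1,-1)
3. t=4 → B at (7,0); v=(-1,1)
4. t=5 → T at (2,5); v=(-1,-1)
5. t=2 → L at (0,3); v=(1,-1)
6. t=3 → B at (3,0); v=(1,1)

Final position: (3,0)
Wall sequence: TRBTLB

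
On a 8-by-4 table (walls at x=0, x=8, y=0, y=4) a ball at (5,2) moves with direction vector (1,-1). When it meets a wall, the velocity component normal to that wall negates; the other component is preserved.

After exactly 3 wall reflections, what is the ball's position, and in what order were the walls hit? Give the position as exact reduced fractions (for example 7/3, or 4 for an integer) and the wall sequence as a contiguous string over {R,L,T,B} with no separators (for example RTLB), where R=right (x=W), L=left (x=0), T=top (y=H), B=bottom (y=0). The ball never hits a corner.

1. t=2 → B at (7,0); v=(1,1)
2. t=1 → R at (8,1); v=(-1,1)
3. t=3 → T at (5,4); v=(-1,-1)

Final position: (5,4)
Wall sequence: BRT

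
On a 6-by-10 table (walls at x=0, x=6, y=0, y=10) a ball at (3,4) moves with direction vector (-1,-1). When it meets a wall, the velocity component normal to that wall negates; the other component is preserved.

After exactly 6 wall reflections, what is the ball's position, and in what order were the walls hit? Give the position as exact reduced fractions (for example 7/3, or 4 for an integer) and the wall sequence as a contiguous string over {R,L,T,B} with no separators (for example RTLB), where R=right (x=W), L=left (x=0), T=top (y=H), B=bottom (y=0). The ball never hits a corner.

1. t=3 → L at (0,1); v=(1,-1)
2. t=1 → B at (1,0); v=(1,1)
3. t=5 → R at (6,5); v=(-1,1)
4. t=5 → T at (1,10); v=(-1,-1)
5. t=1 → L at (0,9); v=(1,-1)
6. t=6 → R at (6,3); v=(-1,-1)

Final position: (6,3)
Wall sequence: LBRTLR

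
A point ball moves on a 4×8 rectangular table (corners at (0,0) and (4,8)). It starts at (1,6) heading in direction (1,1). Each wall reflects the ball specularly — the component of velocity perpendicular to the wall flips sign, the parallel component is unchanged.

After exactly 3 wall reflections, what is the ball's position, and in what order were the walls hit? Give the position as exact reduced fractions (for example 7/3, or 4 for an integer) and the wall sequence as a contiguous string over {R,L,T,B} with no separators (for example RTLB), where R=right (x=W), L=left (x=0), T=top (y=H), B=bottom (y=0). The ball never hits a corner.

Final position: (0,3)
Wall sequence: TRL

1. t=2 → T at (3,8); v=(1,-1)
2. t=1 → R at (4,7); v=(-1,-1)
3. t=4 → L at (0,3); v=(1,-1)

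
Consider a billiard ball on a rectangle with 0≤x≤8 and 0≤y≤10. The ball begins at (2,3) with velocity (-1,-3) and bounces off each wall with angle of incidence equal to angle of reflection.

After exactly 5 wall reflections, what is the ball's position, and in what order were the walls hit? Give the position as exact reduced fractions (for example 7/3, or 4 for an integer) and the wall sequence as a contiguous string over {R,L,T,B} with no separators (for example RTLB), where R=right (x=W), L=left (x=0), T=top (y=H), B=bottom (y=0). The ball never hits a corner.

1. t=1 → B at (1,0); v=(-1,3)
2. t=1 → L at (0,3); v=(1,3)
3. t=7/3 → T at (7/3,10); v=(1,-3)
4. t=10/3 → B at (17/3,0); v=(1,3)
5. t=7/3 → R at (8,7); v=(-1,3)

Final position: (8,7)
Wall sequence: BLTBR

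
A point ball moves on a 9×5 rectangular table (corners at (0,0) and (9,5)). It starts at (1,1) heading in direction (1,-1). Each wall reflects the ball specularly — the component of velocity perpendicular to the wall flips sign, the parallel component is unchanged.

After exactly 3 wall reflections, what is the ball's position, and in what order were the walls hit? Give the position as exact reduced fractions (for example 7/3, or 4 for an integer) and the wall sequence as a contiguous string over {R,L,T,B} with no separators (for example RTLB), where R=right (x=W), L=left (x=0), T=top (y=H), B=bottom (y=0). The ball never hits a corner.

Final position: (9,3)
Wall sequence: BTR

1. t=1 → B at (2,0); v=(1,1)
2. t=5 → T at (7,5); v=(1,-1)
3. t=2 → R at (9,3); v=(-1,-1)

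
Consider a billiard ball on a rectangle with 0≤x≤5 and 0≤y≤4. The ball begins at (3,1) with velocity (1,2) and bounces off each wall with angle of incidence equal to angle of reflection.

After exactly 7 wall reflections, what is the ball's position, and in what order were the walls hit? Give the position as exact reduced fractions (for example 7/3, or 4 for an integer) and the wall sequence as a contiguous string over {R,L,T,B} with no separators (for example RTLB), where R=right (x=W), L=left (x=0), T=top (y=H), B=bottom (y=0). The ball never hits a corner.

Final position: (5/2,4)
Wall sequence: TRBTLBT

1. t=3/2 → T at (9/2,4); v=(1,-2)
2. t=1/2 → R at (5,3); v=(-1,-2)
3. t=3/2 → B at (7/2,0); v=(-1,2)
4. t=2 → T at (3/2,4); v=(-1,-2)
5. t=3/2 → L at (0,1); v=(1,-2)
6. t=1/2 → B at (1/2,0); v=(1,2)
7. t=2 → T at (5/2,4); v=(1,-2)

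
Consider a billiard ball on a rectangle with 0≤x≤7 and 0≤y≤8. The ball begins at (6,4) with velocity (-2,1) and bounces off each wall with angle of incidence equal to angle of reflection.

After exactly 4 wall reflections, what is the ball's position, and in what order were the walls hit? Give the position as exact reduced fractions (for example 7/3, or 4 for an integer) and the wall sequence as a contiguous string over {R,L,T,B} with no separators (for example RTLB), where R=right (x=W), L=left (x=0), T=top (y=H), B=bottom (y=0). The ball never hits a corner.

Final position: (0,2)
Wall sequence: LTRL

1. t=3 → L at (0,7); v=(2,1)
2. t=1 → T at (2,8); v=(2,-1)
3. t=5/2 → R at (7,11/2); v=(-2,-1)
4. t=7/2 → L at (0,2); v=(2,-1)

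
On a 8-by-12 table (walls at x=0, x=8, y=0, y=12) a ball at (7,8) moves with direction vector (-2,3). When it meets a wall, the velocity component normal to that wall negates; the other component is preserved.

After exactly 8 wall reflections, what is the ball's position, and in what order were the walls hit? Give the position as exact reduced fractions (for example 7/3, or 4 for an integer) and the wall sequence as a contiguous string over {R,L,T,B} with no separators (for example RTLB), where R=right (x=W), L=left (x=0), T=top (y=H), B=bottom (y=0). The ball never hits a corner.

1. t=4/3 → T at (13/3,12); v=(-2,-3)
2. t=13/6 → L at (0,11/2); v=(2,-3)
3. t=11/6 → B at (11/3,0); v=(2,3)
4. t=13/6 → R at (8,13/2); v=(-2,3)
5. t=11/6 → T at (13/3,12); v=(-2,-3)
6. t=13/6 → L at (0,11/2); v=(2,-3)
7. t=11/6 → B at (11/3,0); v=(2,3)
8. t=13/6 → R at (8,13/2); v=(-2,3)

Final position: (8,13/2)
Wall sequence: TLBRTLBR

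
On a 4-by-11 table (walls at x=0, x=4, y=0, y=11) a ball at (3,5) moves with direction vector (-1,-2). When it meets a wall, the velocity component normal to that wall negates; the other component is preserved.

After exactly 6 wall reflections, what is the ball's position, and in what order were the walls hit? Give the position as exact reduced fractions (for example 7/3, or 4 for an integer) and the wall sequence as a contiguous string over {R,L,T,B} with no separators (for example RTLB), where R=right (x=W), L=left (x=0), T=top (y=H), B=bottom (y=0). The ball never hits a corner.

1. t=5/2 → B at (1/2,0); v=(-1,2)
2. t=1/2 → L at (0,1); v=(1,2)
3. t=4 → R at (4,9); v=(-1,2)
4. t=1 → T at (3,11); v=(-1,-2)
5. t=3 → L at (0,5); v=(1,-2)
6. t=5/2 → B at (5/2,0); v=(1,2)

Final position: (5/2,0)
Wall sequence: BLRTLB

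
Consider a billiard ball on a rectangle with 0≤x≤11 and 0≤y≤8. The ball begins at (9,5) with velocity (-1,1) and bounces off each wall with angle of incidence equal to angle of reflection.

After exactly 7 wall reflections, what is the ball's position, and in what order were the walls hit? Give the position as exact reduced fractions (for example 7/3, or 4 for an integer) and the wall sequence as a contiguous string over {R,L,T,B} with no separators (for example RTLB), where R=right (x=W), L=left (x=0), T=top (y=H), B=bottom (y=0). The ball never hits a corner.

1. t=3 → T at (6,8); v=(-1,-1)
2. t=6 → L at (0,2); v=(1,-1)
3. t=2 → B at (2,0); v=(1,1)
4. t=8 → T at (10,8); v=(1,-1)
5. t=1 → R at (11,7); v=(-1,-1)
6. t=7 → B at (4,0); v=(-1,1)
7. t=4 → L at (0,4); v=(1,1)

Final position: (0,4)
Wall sequence: TLBTRBL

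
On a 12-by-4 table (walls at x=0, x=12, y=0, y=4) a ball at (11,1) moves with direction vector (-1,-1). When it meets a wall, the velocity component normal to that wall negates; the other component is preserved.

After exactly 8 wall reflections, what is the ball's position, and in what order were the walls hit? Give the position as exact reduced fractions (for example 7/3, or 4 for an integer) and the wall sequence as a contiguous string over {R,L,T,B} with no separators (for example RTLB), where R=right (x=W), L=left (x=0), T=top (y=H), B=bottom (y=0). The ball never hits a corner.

1. t=1 → B at (10,0); v=(-1,1)
2. t=4 → T at (6,4); v=(-1,-1)
3. t=4 → B at (2,0); v=(-1,1)
4. t=2 → L at (0,2); v=(1,1)
5. t=2 → T at (2,4); v=(1,-1)
6. t=4 → B at (6,0); v=(1,1)
7. t=4 → T at (10,4); v=(1,-1)
8. t=2 → R at (12,2); v=(-1,-1)

Final position: (12,2)
Wall sequence: BTBLTBTR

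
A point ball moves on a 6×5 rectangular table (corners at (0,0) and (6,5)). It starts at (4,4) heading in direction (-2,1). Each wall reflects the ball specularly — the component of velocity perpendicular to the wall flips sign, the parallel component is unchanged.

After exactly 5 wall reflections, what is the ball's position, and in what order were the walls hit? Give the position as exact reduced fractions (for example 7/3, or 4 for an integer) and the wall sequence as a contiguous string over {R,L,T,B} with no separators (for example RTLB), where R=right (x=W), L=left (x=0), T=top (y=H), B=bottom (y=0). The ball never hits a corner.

Final position: (0,2)
Wall sequence: TLRBL

1. t=1 → T at (2,5); v=(-2,-1)
2. t=1 → L at (0,4); v=(2,-1)
3. t=3 → R at (6,1); v=(-2,-1)
4. t=1 → B at (4,0); v=(-2,1)
5. t=2 → L at (0,2); v=(2,1)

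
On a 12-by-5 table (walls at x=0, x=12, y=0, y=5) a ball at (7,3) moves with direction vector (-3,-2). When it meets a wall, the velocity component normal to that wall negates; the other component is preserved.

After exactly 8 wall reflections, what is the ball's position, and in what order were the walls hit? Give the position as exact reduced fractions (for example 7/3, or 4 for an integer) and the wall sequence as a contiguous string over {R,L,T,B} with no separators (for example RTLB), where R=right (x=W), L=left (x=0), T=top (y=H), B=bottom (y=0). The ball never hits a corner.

1. t=3/2 → B at (5/2,0); v=(-3,2)
2. t=5/6 → L at (0,5/3); v=(3,2)
3. t=5/3 → T at (5,5); v=(3,-2)
4. t=7/3 → R at (12,1/3); v=(-3,-2)
5. t=1/6 → B at (23/2,0); v=(-3,2)
6. t=5/2 → T at (4,5); v=(-3,-2)
7. t=4/3 → L at (0,7/3); v=(3,-2)
8. t=7/6 → B at (7/2,0); v=(3,2)

Final position: (7/2,0)
Wall sequence: BLTRBTLB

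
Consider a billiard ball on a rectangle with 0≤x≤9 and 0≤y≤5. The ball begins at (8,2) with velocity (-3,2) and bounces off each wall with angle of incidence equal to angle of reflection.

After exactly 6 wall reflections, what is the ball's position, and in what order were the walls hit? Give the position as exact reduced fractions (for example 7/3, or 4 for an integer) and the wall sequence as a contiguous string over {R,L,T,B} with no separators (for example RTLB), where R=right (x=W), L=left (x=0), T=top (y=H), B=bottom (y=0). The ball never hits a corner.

Final position: (0,2/3)
Wall sequence: TLBRTL

1. t=3/2 → T at (7/2,5); v=(-3,-2)
2. t=7/6 → L at (0,8/3); v=(3,-2)
3. t=4/3 → B at (4,0); v=(3,2)
4. t=5/3 → R at (9,10/3); v=(-3,2)
5. t=5/6 → T at (13/2,5); v=(-3,-2)
6. t=13/6 → L at (0,2/3); v=(3,-2)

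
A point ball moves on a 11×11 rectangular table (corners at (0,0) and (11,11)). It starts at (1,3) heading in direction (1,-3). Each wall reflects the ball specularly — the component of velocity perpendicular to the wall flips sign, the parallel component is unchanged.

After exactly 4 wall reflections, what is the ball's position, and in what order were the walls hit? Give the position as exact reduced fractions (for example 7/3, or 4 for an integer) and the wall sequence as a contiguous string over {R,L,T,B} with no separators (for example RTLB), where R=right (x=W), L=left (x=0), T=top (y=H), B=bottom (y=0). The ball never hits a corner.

Final position: (11,5)
Wall sequence: BTBR

1. t=1 → B at (2,0); v=(1,3)
2. t=11/3 → T at (17/3,11); v=(1,-3)
3. t=11/3 → B at (28/3,0); v=(1,3)
4. t=5/3 → R at (11,5); v=(-1,3)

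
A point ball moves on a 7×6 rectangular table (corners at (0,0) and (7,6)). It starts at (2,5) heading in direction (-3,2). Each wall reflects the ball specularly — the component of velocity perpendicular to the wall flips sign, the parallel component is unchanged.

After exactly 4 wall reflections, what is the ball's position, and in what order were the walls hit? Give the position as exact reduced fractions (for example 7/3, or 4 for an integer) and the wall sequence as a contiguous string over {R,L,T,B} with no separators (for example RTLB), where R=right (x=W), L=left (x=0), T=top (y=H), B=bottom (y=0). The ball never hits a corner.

1. t=1/2 → T at (1/2,6); v=(-3,-2)
2. t=1/6 → L at (0,17/3); v=(3,-2)
3. t=7/3 → R at (7,1); v=(-3,-2)
4. t=1/2 → B at (11/2,0); v=(-3,2)

Final position: (11/2,0)
Wall sequence: TLRB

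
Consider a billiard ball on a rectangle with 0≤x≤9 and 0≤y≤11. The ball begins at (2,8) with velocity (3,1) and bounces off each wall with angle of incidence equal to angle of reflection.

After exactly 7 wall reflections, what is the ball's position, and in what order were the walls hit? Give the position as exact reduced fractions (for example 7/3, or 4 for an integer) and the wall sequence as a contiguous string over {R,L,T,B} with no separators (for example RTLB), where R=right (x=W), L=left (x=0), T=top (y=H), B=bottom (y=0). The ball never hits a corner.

Final position: (9,1/3)
Wall sequence: RTLRLBR

1. t=7/3 → R at (9,31/3); v=(-3,1)
2. t=2/3 → T at (7,11); v=(-3,-1)
3. t=7/3 → L at (0,26/3); v=(3,-1)
4. t=3 → R at (9,17/3); v=(-3,-1)
5. t=3 → L at (0,8/3); v=(3,-1)
6. t=8/3 → B at (8,0); v=(3,1)
7. t=1/3 → R at (9,1/3); v=(-3,1)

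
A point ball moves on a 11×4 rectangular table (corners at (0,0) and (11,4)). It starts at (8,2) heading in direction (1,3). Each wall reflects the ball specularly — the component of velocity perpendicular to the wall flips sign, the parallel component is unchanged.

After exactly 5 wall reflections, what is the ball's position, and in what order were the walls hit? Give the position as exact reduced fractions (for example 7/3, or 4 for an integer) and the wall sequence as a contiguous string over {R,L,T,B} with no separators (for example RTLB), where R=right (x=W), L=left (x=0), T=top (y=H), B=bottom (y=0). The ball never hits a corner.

Final position: (28/3,0)
Wall sequence: TBRTB

1. t=2/3 → T at (26/3,4); v=(1,-3)
2. t=4/3 → B at (10,0); v=(1,3)
3. t=1 → R at (11,3); v=(-1,3)
4. t=1/3 → T at (32/3,4); v=(-1,-3)
5. t=4/3 → B at (28/3,0); v=(-1,3)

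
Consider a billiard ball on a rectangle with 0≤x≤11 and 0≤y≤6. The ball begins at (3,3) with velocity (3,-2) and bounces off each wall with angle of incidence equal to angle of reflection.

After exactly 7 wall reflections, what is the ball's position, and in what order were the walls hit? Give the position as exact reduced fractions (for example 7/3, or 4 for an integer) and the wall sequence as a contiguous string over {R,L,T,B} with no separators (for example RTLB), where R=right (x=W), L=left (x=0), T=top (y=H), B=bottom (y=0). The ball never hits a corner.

1. t=3/2 → B at (15/2,0); v=(3,2)
2. t=7/6 → R at (11,7/3); v=(-3,2)
3. t=11/6 → T at (11/2,6); v=(-3,-2)
4. t=11/6 → L at (0,7/3); v=(3,-2)
5. t=7/6 → B at (7/2,0); v=(3,2)
6. t=5/2 → R at (11,5); v=(-3,2)
7. t=1/2 → T at (19/2,6); v=(-3,-2)

Final position: (19/2,6)
Wall sequence: BRTLBRT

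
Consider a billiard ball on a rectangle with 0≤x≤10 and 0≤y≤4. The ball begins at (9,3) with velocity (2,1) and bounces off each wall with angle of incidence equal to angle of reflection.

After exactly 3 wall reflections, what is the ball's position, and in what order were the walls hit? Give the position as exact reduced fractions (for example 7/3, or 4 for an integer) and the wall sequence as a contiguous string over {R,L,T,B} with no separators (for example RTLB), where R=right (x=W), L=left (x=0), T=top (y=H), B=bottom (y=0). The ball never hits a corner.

Final position: (1,0)
Wall sequence: RTB

1. t=1/2 → R at (10,7/2); v=(-2,1)
2. t=1/2 → T at (9,4); v=(-2,-1)
3. t=4 → B at (1,0); v=(-2,1)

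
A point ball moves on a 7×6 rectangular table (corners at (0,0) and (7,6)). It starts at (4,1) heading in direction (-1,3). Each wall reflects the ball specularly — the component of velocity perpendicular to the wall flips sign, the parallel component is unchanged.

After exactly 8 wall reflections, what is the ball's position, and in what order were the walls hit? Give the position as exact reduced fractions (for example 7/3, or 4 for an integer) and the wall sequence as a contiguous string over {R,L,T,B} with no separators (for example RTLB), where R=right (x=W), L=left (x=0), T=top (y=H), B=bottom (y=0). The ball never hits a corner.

1. t=5/3 → T at (7/3,6); v=(-1,-3)
2. t=2 → B at (1/3,0); v=(-1,3)
3. t=1/3 → L at (0,1); v=(1,3)
4. t=5/3 → T at (5/3,6); v=(1,-3)
5. t=2 → B at (11/3,0); v=(1,3)
6. t=2 → T at (17/3,6); v=(1,-3)
7. t=4/3 → R at (7,2); v=(-1,-3)
8. t=2/3 → B at (19/3,0); v=(-1,3)

Final position: (19/3,0)
Wall sequence: TBLTBTRB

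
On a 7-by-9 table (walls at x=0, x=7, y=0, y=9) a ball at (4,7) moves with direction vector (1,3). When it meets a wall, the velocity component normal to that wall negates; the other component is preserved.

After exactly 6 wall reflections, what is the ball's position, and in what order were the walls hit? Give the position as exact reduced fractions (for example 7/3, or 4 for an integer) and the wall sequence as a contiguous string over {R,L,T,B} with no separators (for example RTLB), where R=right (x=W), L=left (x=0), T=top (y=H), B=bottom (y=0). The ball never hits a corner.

1. t=2/3 → T at (14/3,9); v=(1,-3)
2. t=7/3 → R at (7,2); v=(-1,-3)
3. t=2/3 → B at (19/3,0); v=(-1,3)
4. t=3 → T at (10/3,9); v=(-1,-3)
5. t=3 → B at (1/3,0); v=(-1,3)
6. t=1/3 → L at (0,1); v=(1,3)

Final position: (0,1)
Wall sequence: TRBTBL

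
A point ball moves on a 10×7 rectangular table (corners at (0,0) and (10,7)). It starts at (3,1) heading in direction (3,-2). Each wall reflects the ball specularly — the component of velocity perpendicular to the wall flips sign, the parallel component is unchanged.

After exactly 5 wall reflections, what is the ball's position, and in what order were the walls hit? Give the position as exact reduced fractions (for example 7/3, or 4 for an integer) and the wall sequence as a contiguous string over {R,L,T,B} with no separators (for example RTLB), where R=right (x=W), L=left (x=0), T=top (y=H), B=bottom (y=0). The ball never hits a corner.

1. t=1/2 → B at (9/2,0); v=(3,2)
2. t=11/6 → R at (10,11/3); v=(-3,2)
3. t=5/3 → T at (5,7); v=(-3,-2)
4. t=5/3 → L at (0,11/3); v=(3,-2)
5. t=11/6 → B at (11/2,0); v=(3,2)

Final position: (11/2,0)
Wall sequence: BRTLB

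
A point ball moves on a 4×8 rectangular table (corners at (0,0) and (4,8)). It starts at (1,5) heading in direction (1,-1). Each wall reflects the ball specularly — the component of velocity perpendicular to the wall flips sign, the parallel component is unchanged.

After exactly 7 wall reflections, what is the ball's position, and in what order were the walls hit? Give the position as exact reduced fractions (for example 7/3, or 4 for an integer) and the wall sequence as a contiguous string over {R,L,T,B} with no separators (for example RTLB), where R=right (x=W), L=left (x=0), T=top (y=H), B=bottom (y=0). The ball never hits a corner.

1. t=3 → R at (4,2); v=(-1,-1)
2. t=2 → B at (2,0); v=(-1,1)
3. t=2 → L at (0,2); v=(1,1)
4. t=4 → R at (4,6); v=(-1,1)
5. t=2 → T at (2,8); v=(-1,-1)
6. t=2 → L at (0,6); v=(1,-1)
7. t=4 → R at (4,2); v=(-1,-1)

Final position: (4,2)
Wall sequence: RBLRTLR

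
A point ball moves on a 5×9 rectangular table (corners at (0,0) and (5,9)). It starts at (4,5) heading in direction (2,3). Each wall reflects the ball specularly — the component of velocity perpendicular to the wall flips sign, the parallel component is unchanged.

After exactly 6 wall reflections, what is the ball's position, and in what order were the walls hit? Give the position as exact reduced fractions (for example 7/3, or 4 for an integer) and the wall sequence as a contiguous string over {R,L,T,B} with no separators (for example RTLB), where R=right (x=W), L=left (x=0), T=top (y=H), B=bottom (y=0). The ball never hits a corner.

1. t=1/2 → R at (5,13/2); v=(-2,3)
2. t=5/6 → T at (10/3,9); v=(-2,-3)
3. t=5/3 → L at (0,4); v=(2,-3)
4. t=4/3 → B at (8/3,0); v=(2,3)
5. t=7/6 → R at (5,7/2); v=(-2,3)
6. t=11/6 → T at (4/3,9); v=(-2,-3)

Final position: (4/3,9)
Wall sequence: RTLBRT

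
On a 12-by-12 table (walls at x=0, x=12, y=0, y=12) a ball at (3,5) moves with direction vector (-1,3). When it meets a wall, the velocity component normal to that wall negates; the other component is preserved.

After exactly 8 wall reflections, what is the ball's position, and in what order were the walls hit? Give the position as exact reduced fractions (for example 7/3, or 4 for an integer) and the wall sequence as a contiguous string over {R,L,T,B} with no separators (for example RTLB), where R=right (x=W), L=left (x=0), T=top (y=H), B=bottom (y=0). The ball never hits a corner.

1. t=7/3 → T at (2/3,12); v=(-1,-3)
2. t=2/3 → L at (0,10); v=(1,-3)
3. t=10/3 → B at (10/3,0); v=(1,3)
4. t=4 → T at (22/3,12); v=(1,-3)
5. t=4 → B at (34/3,0); v=(1,3)
6. t=2/3 → R at (12,2); v=(-1,3)
7. t=10/3 → T at (26/3,12); v=(-1,-3)
8. t=4 → B at (14/3,0); v=(-1,3)

Final position: (14/3,0)
Wall sequence: TLBTBRTB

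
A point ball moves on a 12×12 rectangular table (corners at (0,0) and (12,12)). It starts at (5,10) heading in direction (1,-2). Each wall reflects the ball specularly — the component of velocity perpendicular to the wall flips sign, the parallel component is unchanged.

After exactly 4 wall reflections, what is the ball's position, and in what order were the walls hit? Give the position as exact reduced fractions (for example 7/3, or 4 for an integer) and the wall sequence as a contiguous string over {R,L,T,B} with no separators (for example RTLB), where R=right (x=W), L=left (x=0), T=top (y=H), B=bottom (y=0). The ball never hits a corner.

1. t=5 → B at (10,0); v=(1,2)
2. t=2 → R at (12,4); v=(-1,2)
3. t=4 → T at (8,12); v=(-1,-2)
4. t=6 → B at (2,0); v=(-1,2)

Final position: (2,0)
Wall sequence: BRTB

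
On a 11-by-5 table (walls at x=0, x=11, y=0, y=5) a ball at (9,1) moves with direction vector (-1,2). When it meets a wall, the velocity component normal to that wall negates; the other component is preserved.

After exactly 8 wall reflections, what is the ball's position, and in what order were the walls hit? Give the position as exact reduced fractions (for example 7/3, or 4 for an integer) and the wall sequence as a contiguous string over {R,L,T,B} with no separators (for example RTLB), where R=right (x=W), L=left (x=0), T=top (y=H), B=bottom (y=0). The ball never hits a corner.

1. t=2 → T at (7,5); v=(-1,-2)
2. t=5/2 → B at (9/2,0); v=(-1,2)
3. t=5/2 → T at (2,5); v=(-1,-2)
4. t=2 → L at (0,1); v=(1,-2)
5. t=1/2 → B at (1/2,0); v=(1,2)
6. t=5/2 → T at (3,5); v=(1,-2)
7. t=5/2 → B at (11/2,0); v=(1,2)
8. t=5/2 → T at (8,5); v=(1,-2)

Final position: (8,5)
Wall sequence: TBTLBTBT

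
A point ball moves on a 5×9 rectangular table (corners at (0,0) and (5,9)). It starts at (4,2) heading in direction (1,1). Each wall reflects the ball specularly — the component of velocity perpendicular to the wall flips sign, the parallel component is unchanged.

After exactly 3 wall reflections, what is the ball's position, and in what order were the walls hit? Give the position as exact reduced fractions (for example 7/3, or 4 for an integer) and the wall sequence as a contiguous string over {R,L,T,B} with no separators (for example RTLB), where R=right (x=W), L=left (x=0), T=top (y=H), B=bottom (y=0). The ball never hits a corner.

Final position: (1,9)
Wall sequence: RLT

1. t=1 → R at (5,3); v=(-1,1)
2. t=5 → L at (0,8); v=(1,1)
3. t=1 → T at (1,9); v=(1,-1)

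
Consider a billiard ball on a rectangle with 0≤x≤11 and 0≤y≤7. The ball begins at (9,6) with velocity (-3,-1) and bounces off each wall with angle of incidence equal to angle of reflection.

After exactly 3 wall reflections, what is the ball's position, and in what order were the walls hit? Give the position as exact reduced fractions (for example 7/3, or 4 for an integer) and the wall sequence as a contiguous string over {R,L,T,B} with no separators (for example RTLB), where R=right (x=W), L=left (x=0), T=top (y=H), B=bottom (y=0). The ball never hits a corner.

1. t=3 → L at (0,3); v=(3,-1)
2. t=3 → B at (9,0); v=(3,1)
3. t=2/3 → R at (11,2/3); v=(-3,1)

Final position: (11,2/3)
Wall sequence: LBR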